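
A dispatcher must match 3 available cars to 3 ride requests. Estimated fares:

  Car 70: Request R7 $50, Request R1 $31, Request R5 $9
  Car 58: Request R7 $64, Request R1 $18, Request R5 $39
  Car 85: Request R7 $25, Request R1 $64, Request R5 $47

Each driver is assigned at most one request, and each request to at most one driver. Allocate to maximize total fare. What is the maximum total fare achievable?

Max total: $153

Optimal: Car 70→Request R7 ($50), Car 58→Request R5 ($39), Car 85→Request R1 ($64) — total 50+39+64 = $153.
Max-entry greedy (repeatedly take the single best remaining cell) gives $137, worse by 16.
Next-best assignment: Car 70→Request R1, Car 58→Request R7, Car 85→Request R5 = $142.
Swapping Car 70↔Car 58 (Car 70→Request R5 $9, Car 58→Request R7 $64) loses 16.
No other one-to-one assignment exceeds $153.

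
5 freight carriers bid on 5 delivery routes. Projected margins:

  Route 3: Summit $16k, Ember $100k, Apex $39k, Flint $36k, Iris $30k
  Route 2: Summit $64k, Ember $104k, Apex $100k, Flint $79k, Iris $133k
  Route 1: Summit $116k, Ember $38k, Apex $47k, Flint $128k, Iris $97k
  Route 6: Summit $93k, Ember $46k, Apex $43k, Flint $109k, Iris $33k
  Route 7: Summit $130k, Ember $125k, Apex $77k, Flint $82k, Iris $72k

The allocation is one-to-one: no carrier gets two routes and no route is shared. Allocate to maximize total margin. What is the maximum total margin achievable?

Maximum total: $536k

This is the linear assignment problem.
Optimal: Summit→Route 7 ($130k), Ember→Route 3 ($100k), Apex→Route 2 ($100k), Flint→Route 6 ($109k), Iris→Route 1 ($97k) — total 130+100+100+109+97 = $536k.
Row-greedy (each carrier in turn takes its best remaining route) gives $420k, worse by 116.
Next-best assignment: Summit→Route 1, Ember→Route 3, Apex→Route 7, Flint→Route 6, Iris→Route 2 = $535k.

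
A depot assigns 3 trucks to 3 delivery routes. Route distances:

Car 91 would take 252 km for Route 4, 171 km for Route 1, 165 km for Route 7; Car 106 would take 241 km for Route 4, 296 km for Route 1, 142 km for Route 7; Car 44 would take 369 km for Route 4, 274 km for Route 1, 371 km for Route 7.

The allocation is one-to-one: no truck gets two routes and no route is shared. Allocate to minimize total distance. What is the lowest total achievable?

This is the linear assignment problem.
Optimal: Car 91→Route 4 (252 km), Car 106→Route 7 (142 km), Car 44→Route 1 (274 km) — total 252+142+274 = 668 km.
Column-greedy (each route in turn goes to its cheapest remaining truck) gives 783 km, worse by 115.
Swapping Car 106↔Car 44 (Car 106→Route 1 296 km, Car 44→Route 7 371 km) adds 251.

Minimum total: 668 km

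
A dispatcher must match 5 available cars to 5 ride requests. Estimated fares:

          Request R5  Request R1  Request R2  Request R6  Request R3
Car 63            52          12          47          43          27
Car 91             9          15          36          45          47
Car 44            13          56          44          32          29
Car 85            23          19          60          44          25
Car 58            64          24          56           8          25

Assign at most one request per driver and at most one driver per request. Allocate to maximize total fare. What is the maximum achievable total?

Maximum total: $270

Treat this as an assignment problem: match each driver to one request.
Optimal: Car 63→Request R6 ($43), Car 91→Request R3 ($47), Car 44→Request R1 ($56), Car 85→Request R2 ($60), Car 58→Request R5 ($64) — total 43+47+56+60+64 = $270.
Swapping Car 44↔Car 91 (Car 44→Request R3 $29, Car 91→Request R1 $15) loses 59.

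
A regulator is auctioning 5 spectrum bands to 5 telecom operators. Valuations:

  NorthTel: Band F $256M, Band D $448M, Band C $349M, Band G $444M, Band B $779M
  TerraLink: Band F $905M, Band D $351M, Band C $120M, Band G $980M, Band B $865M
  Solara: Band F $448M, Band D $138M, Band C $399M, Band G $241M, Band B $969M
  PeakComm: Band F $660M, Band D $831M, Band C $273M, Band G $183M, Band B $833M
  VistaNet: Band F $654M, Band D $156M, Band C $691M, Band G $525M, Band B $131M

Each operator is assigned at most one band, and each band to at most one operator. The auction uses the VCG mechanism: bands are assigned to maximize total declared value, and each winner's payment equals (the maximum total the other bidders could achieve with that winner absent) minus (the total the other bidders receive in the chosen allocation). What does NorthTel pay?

Efficient allocation: NorthTel→Band G ($444M), TerraLink→Band F ($905M), Solara→Band B ($969M), PeakComm→Band D ($831M), VistaNet→Band C ($691M); total welfare W = $3840M.
NorthTel receives Band G at value $444M, so the others get W − 444 = $3396M.
Without NorthTel: best allocation of the remaining 4 bidders over all 5 bands is TerraLink→Band G ($980M), Solara→Band B ($969M), PeakComm→Band D ($831M), VistaNet→Band C ($691M), total $3471M.
VCG payment = (others' best without NorthTel) − (others' welfare with NorthTel) = 3471 − 3396 = $75M.

NorthTel pays $75M.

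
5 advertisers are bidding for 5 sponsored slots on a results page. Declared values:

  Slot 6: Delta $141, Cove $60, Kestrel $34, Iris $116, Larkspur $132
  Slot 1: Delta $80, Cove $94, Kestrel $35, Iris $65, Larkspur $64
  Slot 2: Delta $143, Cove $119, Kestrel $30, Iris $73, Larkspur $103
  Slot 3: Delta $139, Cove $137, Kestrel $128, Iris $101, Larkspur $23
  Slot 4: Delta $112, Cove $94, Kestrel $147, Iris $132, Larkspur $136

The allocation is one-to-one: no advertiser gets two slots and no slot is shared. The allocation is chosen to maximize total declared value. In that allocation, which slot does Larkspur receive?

Optimal: Delta→Slot 2 ($143), Cove→Slot 1 ($94), Kestrel→Slot 3 ($128), Iris→Slot 4 ($132), Larkspur→Slot 6 ($132) — total 143+94+128+132+132 = $629.
Row-greedy (each advertiser in turn takes its best remaining slot) gives $607, worse by 22.
Swapping Kestrel↔Iris (Kestrel→Slot 4 $147, Iris→Slot 3 $101) loses 12.
Larkspur's own top slot is Slot 4 ($136), but forcing Larkspur→Slot 4 and reassigning the rest optimally gives only $617 — worse by 12.

Larkspur receives Slot 6.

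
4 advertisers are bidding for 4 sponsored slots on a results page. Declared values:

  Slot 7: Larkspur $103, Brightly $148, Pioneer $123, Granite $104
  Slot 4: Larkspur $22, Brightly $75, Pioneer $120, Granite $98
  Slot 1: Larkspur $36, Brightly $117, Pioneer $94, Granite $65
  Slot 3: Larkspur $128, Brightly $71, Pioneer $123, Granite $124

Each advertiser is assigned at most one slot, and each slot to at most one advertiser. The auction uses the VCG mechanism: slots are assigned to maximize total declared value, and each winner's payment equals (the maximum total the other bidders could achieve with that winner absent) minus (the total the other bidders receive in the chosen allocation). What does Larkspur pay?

Larkspur pays $51.

Efficient allocation: Larkspur→Slot 3 ($128), Brightly→Slot 1 ($117), Pioneer→Slot 4 ($120), Granite→Slot 7 ($104); total welfare W = $469.
Larkspur receives Slot 3 at value $128, so the others get W − 128 = $341.
Without Larkspur: best allocation of the remaining 3 bidders over all 4 slots is Brightly→Slot 7 ($148), Pioneer→Slot 4 ($120), Granite→Slot 3 ($124), total $392.
VCG payment = (others' best without Larkspur) − (others' welfare with Larkspur) = 392 − 341 = $51.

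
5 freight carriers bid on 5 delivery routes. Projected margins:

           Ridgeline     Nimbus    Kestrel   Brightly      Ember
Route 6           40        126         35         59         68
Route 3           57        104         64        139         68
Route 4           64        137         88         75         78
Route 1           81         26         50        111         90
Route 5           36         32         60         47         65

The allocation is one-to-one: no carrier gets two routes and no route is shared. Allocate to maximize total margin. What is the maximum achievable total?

This is a one-to-one assignment (maximum-weight bipartite matching).
Optimal: Ridgeline→Route 1 ($81k), Nimbus→Route 6 ($126k), Kestrel→Route 4 ($88k), Brightly→Route 3 ($139k), Ember→Route 5 ($65k) — total 81+126+88+139+65 = $499k.
Column-greedy (each route in turn goes to its best remaining carrier) gives $479k, worse by 20.
Swapping Kestrel↔Ridgeline (Kestrel→Route 1 $50k, Ridgeline→Route 4 $64k) loses 55.
No other one-to-one assignment exceeds $499k.

Maximum total: $499k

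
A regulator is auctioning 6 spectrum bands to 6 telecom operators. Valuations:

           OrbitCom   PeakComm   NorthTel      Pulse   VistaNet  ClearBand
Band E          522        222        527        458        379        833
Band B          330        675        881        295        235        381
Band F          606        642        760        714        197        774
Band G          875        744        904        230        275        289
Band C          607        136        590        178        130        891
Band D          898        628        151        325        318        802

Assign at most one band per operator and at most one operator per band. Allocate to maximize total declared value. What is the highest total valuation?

Optimal: OrbitCom→Band D ($898M), PeakComm→Band G ($744M), NorthTel→Band B ($881M), Pulse→Band F ($714M), VistaNet→Band E ($379M), ClearBand→Band C ($891M) — total 898+744+881+714+379+891 = $4507M.
Column-greedy (each band in turn goes to its best remaining operator) gives $3757M, worse by 750.
Next-best assignment: OrbitCom→Band D, PeakComm→Band B, NorthTel→Band G, Pulse→Band F, VistaNet→Band E, ClearBand→Band C = $4461M.

Max total: $4507M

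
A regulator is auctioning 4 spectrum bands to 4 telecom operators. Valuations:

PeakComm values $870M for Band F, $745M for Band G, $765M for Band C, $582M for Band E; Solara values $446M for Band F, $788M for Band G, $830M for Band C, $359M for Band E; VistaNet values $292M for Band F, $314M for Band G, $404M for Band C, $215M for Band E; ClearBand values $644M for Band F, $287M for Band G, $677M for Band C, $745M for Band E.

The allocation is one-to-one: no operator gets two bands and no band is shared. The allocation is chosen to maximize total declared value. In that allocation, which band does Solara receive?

Optimal: PeakComm→Band F ($870M), Solara→Band G ($788M), VistaNet→Band C ($404M), ClearBand→Band E ($745M) — total 870+788+404+745 = $2807M.
Max-entry greedy (repeatedly take the single best remaining cell) gives $2759M, worse by 48.
Checked against all permutations: $2807M is optimal.
Solara's own top band is Band C ($830M), but forcing Solara→Band C and reassigning the rest optimally gives only $2759M — worse by 48.

Solara receives Band G.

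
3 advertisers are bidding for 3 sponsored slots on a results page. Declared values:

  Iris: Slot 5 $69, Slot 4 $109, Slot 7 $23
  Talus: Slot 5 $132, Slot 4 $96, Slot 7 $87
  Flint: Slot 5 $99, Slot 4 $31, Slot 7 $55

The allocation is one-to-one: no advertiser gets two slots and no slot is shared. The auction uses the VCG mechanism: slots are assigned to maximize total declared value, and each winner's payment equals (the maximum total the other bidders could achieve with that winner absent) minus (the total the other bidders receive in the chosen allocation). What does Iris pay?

Efficient allocation: Iris→Slot 4 ($109), Talus→Slot 5 ($132), Flint→Slot 7 ($55); total welfare W = $296.
Iris receives Slot 4 at value $109, so the others get W − 109 = $187.
Without Iris: best allocation of the remaining 2 bidders over all 3 slots is Talus→Slot 4 ($96), Flint→Slot 5 ($99), total $195.
VCG payment = (others' best without Iris) − (others' welfare with Iris) = 195 − 187 = $8.

Iris pays $8.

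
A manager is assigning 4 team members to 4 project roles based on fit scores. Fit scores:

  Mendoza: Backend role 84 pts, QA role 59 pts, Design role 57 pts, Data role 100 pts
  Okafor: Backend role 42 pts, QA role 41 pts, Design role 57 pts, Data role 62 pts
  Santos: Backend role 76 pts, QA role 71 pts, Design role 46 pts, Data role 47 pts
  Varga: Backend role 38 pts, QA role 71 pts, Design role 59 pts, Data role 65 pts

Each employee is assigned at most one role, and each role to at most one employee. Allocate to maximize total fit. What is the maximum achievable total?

Optimal: Mendoza→Data role (100 pts), Okafor→Design role (57 pts), Santos→Backend role (76 pts), Varga→QA role (71 pts) — total 100+57+76+71 = 304 pts.
Column-greedy (each role in turn goes to its best remaining employee) gives 276 pts, worse by 28.
Swapping Mendoza↔Varga (Mendoza→QA role 59 pts, Varga→Data role 65 pts) loses 47.

Max total: 304 pts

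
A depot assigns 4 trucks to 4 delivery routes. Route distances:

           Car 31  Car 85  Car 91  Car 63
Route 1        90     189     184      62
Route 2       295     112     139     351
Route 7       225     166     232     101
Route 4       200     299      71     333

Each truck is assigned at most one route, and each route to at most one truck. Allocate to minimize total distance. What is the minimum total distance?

This is a one-to-one assignment (minimum-cost bipartite matching).
Optimal: Car 31→Route 1 (90 km), Car 85→Route 2 (112 km), Car 91→Route 4 (71 km), Car 63→Route 7 (101 km) — total 90+112+71+101 = 374 km.
Min-entry greedy (repeatedly take the single cheapest remaining cell) gives 470 km, worse by 96.

Minimum total: 374 km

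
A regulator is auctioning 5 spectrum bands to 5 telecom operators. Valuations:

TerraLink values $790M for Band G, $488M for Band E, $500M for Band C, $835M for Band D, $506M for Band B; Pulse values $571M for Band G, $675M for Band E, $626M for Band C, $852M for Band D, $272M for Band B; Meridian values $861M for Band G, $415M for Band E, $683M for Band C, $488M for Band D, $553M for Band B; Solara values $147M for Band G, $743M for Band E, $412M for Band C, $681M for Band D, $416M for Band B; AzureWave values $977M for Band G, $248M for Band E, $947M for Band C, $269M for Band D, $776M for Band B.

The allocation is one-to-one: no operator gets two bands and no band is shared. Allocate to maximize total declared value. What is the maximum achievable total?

Maximum total: $3909M

This is a one-to-one assignment (maximum-weight bipartite matching).
Optimal: TerraLink→Band B ($506M), Pulse→Band D ($852M), Meridian→Band G ($861M), Solara→Band E ($743M), AzureWave→Band C ($947M) — total 506+852+861+743+947 = $3909M.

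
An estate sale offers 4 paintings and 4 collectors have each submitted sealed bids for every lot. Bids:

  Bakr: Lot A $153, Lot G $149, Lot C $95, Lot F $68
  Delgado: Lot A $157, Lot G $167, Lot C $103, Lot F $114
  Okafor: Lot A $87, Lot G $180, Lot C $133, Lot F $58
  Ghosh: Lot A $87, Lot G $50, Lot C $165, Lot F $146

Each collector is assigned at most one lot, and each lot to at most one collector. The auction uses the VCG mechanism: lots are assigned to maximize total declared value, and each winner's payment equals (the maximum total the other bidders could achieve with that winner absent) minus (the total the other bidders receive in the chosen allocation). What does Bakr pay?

Bakr pays $43.

Efficient allocation: Bakr→Lot A ($153), Delgado→Lot F ($114), Okafor→Lot G ($180), Ghosh→Lot C ($165); total welfare W = $612.
Bakr receives Lot A at value $153, so the others get W − 153 = $459.
Without Bakr: best allocation of the remaining 3 bidders over all 4 lots is Delgado→Lot A ($157), Okafor→Lot G ($180), Ghosh→Lot C ($165), total $502.
VCG payment = (others' best without Bakr) − (others' welfare with Bakr) = 502 − 459 = $43.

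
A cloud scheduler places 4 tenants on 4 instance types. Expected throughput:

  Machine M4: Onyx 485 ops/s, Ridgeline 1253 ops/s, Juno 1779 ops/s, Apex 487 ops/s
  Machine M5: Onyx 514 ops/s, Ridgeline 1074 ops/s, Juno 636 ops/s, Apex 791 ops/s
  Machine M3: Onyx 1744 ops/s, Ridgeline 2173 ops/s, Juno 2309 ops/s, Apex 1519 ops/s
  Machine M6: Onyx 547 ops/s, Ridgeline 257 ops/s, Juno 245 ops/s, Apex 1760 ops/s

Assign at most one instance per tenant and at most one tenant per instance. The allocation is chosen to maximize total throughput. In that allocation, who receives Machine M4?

Juno receives Machine M4.

Optimal: Onyx→Machine M3 (1744 ops/s), Ridgeline→Machine M5 (1074 ops/s), Juno→Machine M4 (1779 ops/s), Apex→Machine M6 (1760 ops/s) — total 1744+1074+1779+1760 = 6357 ops/s.
Row-greedy (each tenant in turn takes its best remaining instance) gives 5393 ops/s, worse by 964.
Juno's own top instance is Machine M3 (2309 ops/s), but forcing Juno→Machine M3 and reassigning the rest optimally gives only 5836 ops/s — worse by 521.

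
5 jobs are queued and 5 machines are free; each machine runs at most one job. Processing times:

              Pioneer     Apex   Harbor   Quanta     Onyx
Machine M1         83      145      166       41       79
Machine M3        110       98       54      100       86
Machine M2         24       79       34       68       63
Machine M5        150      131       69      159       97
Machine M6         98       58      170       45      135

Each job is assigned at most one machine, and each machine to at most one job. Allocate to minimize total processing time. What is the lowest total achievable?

Minimum total: 274 min

This is a one-to-one assignment (minimum-cost bipartite matching).
Optimal: Pioneer→Machine M2 (24 min), Apex→Machine M6 (58 min), Harbor→Machine M3 (54 min), Quanta→Machine M1 (41 min), Onyx→Machine M5 (97 min) — total 24+58+54+41+97 = 274 min.
Next-best assignment: Pioneer→Machine M2, Apex→Machine M6, Harbor→Machine M5, Quanta→Machine M1, Onyx→Machine M3 = 278 min.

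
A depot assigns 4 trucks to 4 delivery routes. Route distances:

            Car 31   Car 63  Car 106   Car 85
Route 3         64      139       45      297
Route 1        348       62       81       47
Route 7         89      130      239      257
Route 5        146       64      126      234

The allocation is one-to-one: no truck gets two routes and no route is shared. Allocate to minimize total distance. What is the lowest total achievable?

Optimal: Car 31→Route 7 (89 km), Car 63→Route 5 (64 km), Car 106→Route 3 (45 km), Car 85→Route 1 (47 km) — total 89+64+45+47 = 245 km.
Row-greedy (each truck in turn takes its cheapest remaining route) gives 509 km, worse by 264.
Next-best assignment: Car 31→Route 3, Car 63→Route 7, Car 106→Route 5, Car 85→Route 1 = 367 km.
Swapping Car 106↔Car 85 (Car 106→Route 1 81 km, Car 85→Route 3 297 km) adds 286.
Every other assignment is strictly worse.

Minimum total: 245 km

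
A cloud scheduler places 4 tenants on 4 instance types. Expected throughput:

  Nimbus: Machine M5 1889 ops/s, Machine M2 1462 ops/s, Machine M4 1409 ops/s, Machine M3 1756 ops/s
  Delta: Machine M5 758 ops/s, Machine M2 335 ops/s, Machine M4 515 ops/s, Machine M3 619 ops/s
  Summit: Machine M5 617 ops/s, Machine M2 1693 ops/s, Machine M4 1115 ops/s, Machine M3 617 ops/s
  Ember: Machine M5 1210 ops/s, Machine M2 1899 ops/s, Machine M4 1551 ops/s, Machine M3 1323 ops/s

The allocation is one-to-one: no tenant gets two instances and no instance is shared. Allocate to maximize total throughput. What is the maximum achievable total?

Max total: 5758 ops/s

This is the linear assignment problem.
Optimal: Nimbus→Machine M3 (1756 ops/s), Delta→Machine M5 (758 ops/s), Summit→Machine M2 (1693 ops/s), Ember→Machine M4 (1551 ops/s) — total 1756+758+1693+1551 = 5758 ops/s.
Column-greedy (each instance in turn goes to its best remaining tenant) gives 5522 ops/s, worse by 236.
Swapping Summit↔Ember (Summit→Machine M4 1115 ops/s, Ember→Machine M2 1899 ops/s) loses 230.
Checked against all permutations: 5758 ops/s is optimal.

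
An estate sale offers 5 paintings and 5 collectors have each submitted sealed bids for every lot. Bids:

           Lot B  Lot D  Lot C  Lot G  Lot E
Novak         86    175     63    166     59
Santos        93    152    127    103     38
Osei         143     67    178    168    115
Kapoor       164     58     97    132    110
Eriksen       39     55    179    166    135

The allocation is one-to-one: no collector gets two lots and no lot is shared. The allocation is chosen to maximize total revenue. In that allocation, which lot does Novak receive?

Novak receives Lot G.

Optimal: Novak→Lot G ($166), Santos→Lot D ($152), Osei→Lot C ($178), Kapoor→Lot B ($164), Eriksen→Lot E ($135) — total 166+152+178+164+135 = $795.
Next-best assignment: Novak→Lot G, Santos→Lot D, Osei→Lot E, Kapoor→Lot B, Eriksen→Lot C = $776.
Swapping Novak↔Santos (Novak→Lot D $175, Santos→Lot G $103) loses 40.
Every other assignment is strictly worse.
Novak's own top lot is Lot D ($175), but forcing Novak→Lot D and reassigning the rest optimally gives only $769 — worse by 26.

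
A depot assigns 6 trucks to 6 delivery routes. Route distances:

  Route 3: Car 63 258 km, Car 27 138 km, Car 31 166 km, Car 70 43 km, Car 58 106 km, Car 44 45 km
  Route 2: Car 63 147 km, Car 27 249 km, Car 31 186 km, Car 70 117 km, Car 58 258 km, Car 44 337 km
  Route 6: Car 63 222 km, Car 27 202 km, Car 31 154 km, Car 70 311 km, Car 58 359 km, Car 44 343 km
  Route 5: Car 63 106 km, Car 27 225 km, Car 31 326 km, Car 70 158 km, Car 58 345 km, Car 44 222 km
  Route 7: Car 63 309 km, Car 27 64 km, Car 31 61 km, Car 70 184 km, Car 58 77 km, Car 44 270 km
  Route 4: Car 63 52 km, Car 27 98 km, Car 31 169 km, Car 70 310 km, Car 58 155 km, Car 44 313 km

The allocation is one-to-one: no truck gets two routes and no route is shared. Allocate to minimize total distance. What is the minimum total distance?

Treat this as an assignment problem: match each truck to one route.
Optimal: Car 63→Route 5 (106 km), Car 27→Route 4 (98 km), Car 31→Route 6 (154 km), Car 70→Route 2 (117 km), Car 58→Route 7 (77 km), Car 44→Route 3 (45 km) — total 106+98+154+117+77+45 = 597 km.

Min total: 597 km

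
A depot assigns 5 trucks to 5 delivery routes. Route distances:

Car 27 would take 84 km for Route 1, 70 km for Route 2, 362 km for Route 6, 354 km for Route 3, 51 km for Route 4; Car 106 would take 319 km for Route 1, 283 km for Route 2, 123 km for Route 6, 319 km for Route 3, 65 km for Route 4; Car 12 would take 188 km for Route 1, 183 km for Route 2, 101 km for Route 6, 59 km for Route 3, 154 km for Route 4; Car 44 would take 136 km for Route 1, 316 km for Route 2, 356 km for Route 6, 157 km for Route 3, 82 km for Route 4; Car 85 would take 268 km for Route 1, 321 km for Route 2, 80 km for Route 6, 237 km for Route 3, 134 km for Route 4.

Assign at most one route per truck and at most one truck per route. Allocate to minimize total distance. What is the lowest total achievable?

Minimum total: 410 km

Optimal: Car 27→Route 2 (70 km), Car 106→Route 4 (65 km), Car 12→Route 3 (59 km), Car 44→Route 1 (136 km), Car 85→Route 6 (80 km) — total 70+65+59+136+80 = 410 km.
Column-greedy (each route in turn goes to its cheapest remaining truck) gives 569 km, worse by 159.
Swapping Car 106↔Car 44 (Car 106→Route 1 319 km, Car 44→Route 4 82 km) adds 200.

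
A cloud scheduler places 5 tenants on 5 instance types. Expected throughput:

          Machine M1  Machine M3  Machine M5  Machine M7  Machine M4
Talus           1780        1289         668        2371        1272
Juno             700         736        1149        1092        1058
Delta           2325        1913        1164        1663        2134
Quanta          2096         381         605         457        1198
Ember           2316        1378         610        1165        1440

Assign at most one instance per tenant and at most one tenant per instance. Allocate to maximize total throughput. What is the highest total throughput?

Max total: 9128 ops/s

This is a one-to-one assignment (maximum-weight bipartite matching).
Optimal: Talus→Machine M7 (2371 ops/s), Juno→Machine M5 (1149 ops/s), Delta→Machine M4 (2134 ops/s), Quanta→Machine M1 (2096 ops/s), Ember→Machine M3 (1378 ops/s) — total 2371+1149+2134+2096+1378 = 9128 ops/s.
Column-greedy (each instance in turn goes to its best remaining tenant) gives 8421 ops/s, worse by 707.
Next-best assignment: Talus→Machine M7, Juno→Machine M5, Delta→Machine M3, Quanta→Machine M1, Ember→Machine M4 = 8969 ops/s.
Every other assignment is strictly worse.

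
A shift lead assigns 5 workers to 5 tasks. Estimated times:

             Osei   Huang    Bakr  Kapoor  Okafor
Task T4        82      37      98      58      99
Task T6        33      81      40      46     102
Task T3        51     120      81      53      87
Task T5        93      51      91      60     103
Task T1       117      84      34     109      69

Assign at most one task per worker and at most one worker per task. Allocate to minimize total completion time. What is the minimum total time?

Minimum total: 251 min

This is the linear assignment problem.
Optimal: Osei→Task T6 (33 min), Huang→Task T4 (37 min), Bakr→Task T1 (34 min), Kapoor→Task T5 (60 min), Okafor→Task T3 (87 min) — total 33+37+34+60+87 = 251 min.
Swapping Okafor↔Osei (Okafor→Task T6 102 min, Osei→Task T3 51 min) adds 33.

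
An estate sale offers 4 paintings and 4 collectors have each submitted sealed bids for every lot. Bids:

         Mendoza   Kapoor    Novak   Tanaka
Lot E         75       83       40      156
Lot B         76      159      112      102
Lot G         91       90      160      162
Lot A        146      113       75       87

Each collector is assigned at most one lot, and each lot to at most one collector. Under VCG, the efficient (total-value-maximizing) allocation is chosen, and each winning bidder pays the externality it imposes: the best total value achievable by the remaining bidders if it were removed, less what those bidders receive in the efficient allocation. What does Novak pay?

Efficient allocation: Mendoza→Lot A ($146), Kapoor→Lot B ($159), Novak→Lot G ($160), Tanaka→Lot E ($156); total welfare W = $621.
Novak receives Lot G at value $160, so the others get W − 160 = $461.
Without Novak: best allocation of the remaining 3 bidders over all 4 lots is Mendoza→Lot A ($146), Kapoor→Lot B ($159), Tanaka→Lot G ($162), total $467.
VCG payment = (others' best without Novak) − (others' welfare with Novak) = 467 − 461 = $6.

Novak pays $6.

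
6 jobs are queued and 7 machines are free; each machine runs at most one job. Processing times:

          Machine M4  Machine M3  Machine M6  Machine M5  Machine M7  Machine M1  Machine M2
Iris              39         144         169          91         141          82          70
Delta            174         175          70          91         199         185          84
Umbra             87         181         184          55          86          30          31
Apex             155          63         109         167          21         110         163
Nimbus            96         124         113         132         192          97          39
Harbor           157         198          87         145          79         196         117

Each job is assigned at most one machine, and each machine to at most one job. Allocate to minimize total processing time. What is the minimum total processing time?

Min total: 307 min

Optimal: Iris→Machine M4 (39 min), Delta→Machine M5 (91 min), Umbra→Machine M1 (30 min), Apex→Machine M7 (21 min), Nimbus→Machine M2 (39 min), Harbor→Machine M6 (87 min) — total 39+91+30+21+39+87 = 307 min.
Row-greedy (each job in turn takes its cheapest remaining machine) gives 344 min, worse by 37.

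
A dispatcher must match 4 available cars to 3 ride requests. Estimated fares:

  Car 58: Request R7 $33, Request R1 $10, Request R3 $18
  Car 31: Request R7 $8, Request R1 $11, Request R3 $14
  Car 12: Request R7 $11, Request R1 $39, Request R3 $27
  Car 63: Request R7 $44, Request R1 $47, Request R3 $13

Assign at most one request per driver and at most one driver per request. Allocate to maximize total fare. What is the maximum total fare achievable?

Max total: $107

Treat this as an assignment problem: match each driver to one request.
Optimal: Car 58→Request R7 ($33), Car 63→Request R1 ($47), Car 12→Request R3 ($27) — total 33+47+27 = $107.
Row-greedy (each driver in turn takes its best remaining request) gives $86, worse by 21.
Next-best assignment: Car 63→Request R7, Car 12→Request R1, Car 58→Request R3 = $101.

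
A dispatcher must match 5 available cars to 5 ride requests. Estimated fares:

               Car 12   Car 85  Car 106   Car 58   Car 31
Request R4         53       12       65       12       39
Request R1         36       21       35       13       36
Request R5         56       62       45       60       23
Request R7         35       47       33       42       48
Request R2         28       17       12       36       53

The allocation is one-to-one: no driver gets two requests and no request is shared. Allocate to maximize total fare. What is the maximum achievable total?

This is the linear assignment problem.
Optimal: Car 12→Request R1 ($36), Car 85→Request R7 ($47), Car 106→Request R4 ($65), Car 58→Request R5 ($60), Car 31→Request R2 ($53) — total 36+47+65+60+53 = $261.
Next-best assignment: Car 12→Request R1, Car 85→Request R5, Car 106→Request R4, Car 58→Request R7, Car 31→Request R2 = $258.
Swapping Car 12↔Car 85 (Car 12→Request R7 $35, Car 85→Request R1 $21) loses 27.

Max total: $261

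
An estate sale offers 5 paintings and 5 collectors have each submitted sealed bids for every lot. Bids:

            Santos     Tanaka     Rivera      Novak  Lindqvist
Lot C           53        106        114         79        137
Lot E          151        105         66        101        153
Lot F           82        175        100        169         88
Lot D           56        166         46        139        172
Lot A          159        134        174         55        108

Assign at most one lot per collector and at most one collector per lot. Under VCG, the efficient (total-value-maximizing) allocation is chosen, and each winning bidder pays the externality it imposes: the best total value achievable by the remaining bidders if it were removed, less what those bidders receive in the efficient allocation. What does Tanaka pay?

Tanaka pays $35.

Efficient allocation: Santos→Lot E ($151), Tanaka→Lot D ($166), Rivera→Lot A ($174), Novak→Lot F ($169), Lindqvist→Lot C ($137); total welfare W = $797.
Tanaka receives Lot D at value $166, so the others get W − 166 = $631.
Without Tanaka: best allocation of the remaining 4 bidders over all 5 lots is Santos→Lot E ($151), Rivera→Lot A ($174), Novak→Lot F ($169), Lindqvist→Lot D ($172), total $666.
VCG payment = (others' best without Tanaka) − (others' welfare with Tanaka) = 666 − 631 = $35.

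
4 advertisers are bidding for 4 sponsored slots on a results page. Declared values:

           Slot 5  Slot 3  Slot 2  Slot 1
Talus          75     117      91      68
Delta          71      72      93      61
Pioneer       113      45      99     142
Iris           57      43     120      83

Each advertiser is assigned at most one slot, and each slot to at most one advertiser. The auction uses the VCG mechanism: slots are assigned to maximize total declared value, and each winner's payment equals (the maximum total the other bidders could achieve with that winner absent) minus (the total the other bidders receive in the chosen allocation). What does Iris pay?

Efficient allocation: Talus→Slot 3 ($117), Delta→Slot 5 ($71), Pioneer→Slot 1 ($142), Iris→Slot 2 ($120); total welfare W = $450.
Iris receives Slot 2 at value $120, so the others get W − 120 = $330.
Without Iris: best allocation of the remaining 3 bidders over all 4 slots is Talus→Slot 3 ($117), Delta→Slot 2 ($93), Pioneer→Slot 1 ($142), total $352.
VCG payment = (others' best without Iris) − (others' welfare with Iris) = 352 − 330 = $22.

Iris pays $22.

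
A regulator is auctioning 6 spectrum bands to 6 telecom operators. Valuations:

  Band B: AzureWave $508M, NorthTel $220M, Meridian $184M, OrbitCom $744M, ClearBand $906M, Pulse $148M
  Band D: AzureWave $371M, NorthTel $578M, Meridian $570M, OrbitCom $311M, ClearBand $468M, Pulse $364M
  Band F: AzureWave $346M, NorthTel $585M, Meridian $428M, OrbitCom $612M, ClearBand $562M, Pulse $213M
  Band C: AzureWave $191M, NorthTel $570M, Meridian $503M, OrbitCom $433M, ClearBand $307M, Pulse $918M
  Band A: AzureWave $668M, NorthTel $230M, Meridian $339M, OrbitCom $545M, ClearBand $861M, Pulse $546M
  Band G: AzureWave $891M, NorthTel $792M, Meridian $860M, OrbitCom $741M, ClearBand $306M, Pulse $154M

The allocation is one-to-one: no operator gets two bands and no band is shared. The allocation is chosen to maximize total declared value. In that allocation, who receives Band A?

ClearBand receives Band A.

Treat this as an assignment problem: match each operator to one band.
Optimal: AzureWave→Band G ($891M), NorthTel→Band F ($585M), Meridian→Band D ($570M), OrbitCom→Band B ($744M), ClearBand→Band A ($861M), Pulse→Band C ($918M) — total 891+585+570+744+861+918 = $4569M.
Column-greedy (each band in turn goes to its best remaining operator) gives $4542M, worse by 27.
Swapping Meridian↔NorthTel (Meridian→Band F $428M, NorthTel→Band D $578M) loses 149.
No other one-to-one assignment exceeds $4569M.
ClearBand's own top band is Band B ($906M), but forcing ClearBand→Band B and reassigning the rest optimally gives only $4542M — worse by 27.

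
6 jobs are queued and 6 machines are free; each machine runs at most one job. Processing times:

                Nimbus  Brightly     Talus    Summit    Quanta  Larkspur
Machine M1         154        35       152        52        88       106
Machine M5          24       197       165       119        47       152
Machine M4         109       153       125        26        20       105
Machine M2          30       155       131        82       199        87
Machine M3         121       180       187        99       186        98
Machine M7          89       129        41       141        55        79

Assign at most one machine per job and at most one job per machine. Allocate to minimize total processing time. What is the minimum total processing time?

Optimal: Nimbus→Machine M2 (30 min), Brightly→Machine M1 (35 min), Talus→Machine M7 (41 min), Summit→Machine M4 (26 min), Quanta→Machine M5 (47 min), Larkspur→Machine M3 (98 min) — total 30+35+41+26+47+98 = 277 min.
Column-greedy (each machine in turn goes to its cheapest remaining job) gives 300 min, worse by 23.
Next-best assignment: Nimbus→Machine M5, Brightly→Machine M1, Talus→Machine M7, Summit→Machine M2, Quanta→Machine M4, Larkspur→Machine M3 = 300 min.

Minimum total: 277 min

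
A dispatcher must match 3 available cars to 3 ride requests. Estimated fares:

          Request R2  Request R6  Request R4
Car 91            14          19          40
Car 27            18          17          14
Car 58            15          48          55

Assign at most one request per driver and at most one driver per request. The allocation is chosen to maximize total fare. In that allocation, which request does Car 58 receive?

Optimal: Car 91→Request R4 ($40), Car 27→Request R2 ($18), Car 58→Request R6 ($48) — total 40+18+48 = $106.
Max-entry greedy (repeatedly take the single best remaining cell) gives $92, worse by 14.
No other one-to-one assignment exceeds $106.
Car 58's own top request is Request R4 ($55), but forcing Car 58→Request R4 and reassigning the rest optimally gives only $92 — worse by 14.

Car 58 receives Request R6.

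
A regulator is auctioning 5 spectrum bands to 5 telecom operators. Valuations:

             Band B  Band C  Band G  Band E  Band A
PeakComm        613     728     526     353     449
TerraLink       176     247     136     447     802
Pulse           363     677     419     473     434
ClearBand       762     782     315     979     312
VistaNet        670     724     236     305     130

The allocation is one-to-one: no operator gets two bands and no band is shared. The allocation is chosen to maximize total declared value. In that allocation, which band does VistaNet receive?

Optimal: PeakComm→Band G ($526M), TerraLink→Band A ($802M), Pulse→Band C ($677M), ClearBand→Band E ($979M), VistaNet→Band B ($670M) — total 526+802+677+979+670 = $3654M.
Column-greedy (each band in turn goes to its best remaining operator) gives $2486M, worse by 1168.
VistaNet's own top band is Band C ($724M), but forcing VistaNet→Band C and reassigning the rest optimally gives only $3537M — worse by 117.

VistaNet receives Band B.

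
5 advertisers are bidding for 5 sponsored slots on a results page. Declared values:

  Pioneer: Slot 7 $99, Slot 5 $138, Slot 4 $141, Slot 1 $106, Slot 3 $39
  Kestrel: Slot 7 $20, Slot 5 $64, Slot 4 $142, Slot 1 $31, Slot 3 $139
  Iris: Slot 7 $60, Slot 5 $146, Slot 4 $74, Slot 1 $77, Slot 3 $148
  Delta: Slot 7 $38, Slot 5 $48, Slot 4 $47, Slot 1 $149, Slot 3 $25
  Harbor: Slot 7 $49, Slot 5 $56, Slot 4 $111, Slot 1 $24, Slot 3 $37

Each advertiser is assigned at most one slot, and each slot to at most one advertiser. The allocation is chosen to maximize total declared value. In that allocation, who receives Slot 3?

Kestrel receives Slot 3.

Optimal: Pioneer→Slot 7 ($99), Kestrel→Slot 3 ($139), Iris→Slot 5 ($146), Delta→Slot 1 ($149), Harbor→Slot 4 ($111) — total 99+139+146+149+111 = $644.
Row-greedy (each advertiser in turn takes its best remaining slot) gives $624, worse by 20.
Next-best assignment: Pioneer→Slot 5, Kestrel→Slot 4, Iris→Slot 3, Delta→Slot 1, Harbor→Slot 7 = $626.
Swapping Delta↔Iris (Delta→Slot 5 $48, Iris→Slot 1 $77) loses 170.
Every other assignment is strictly worse.
Kestrel's own top slot is Slot 4 ($142), but forcing Kestrel→Slot 4 and reassigning the rest optimally gives only $626 — worse by 18.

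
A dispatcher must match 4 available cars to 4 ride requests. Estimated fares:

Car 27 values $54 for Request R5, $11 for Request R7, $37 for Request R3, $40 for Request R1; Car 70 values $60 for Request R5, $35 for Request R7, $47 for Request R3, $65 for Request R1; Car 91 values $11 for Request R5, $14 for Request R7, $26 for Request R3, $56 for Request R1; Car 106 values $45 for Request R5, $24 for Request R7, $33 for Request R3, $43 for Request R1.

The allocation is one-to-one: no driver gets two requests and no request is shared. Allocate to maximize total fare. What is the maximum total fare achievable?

This is the linear assignment problem.
Optimal: Car 27→Request R5 ($54), Car 70→Request R3 ($47), Car 91→Request R1 ($56), Car 106→Request R7 ($24) — total 54+47+56+24 = $181.
Max-entry greedy (repeatedly take the single best remaining cell) gives $166, worse by 15.
Swapping Car 106↔Car 27 (Car 106→Request R5 $45, Car 27→Request R7 $11) loses 22.
Checked against all permutations: $181 is optimal.

Max total: $181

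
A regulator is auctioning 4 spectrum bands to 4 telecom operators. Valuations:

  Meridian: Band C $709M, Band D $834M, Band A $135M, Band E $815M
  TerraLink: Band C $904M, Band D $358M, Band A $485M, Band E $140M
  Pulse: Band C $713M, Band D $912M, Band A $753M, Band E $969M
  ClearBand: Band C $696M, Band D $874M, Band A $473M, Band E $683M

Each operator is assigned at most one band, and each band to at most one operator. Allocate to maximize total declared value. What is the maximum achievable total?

Max total: $3346M

Optimal: Meridian→Band E ($815M), TerraLink→Band C ($904M), Pulse→Band A ($753M), ClearBand→Band D ($874M) — total 815+904+753+874 = $3346M.
Every other assignment is strictly worse.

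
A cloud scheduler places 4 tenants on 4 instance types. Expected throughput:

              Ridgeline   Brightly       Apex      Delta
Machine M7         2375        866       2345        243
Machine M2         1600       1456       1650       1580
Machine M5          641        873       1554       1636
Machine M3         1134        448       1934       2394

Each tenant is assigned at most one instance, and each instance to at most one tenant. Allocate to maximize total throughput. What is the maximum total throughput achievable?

Treat this as an assignment problem: match each tenant to one instance.
Optimal: Ridgeline→Machine M7 (2375 ops/s), Brightly→Machine M2 (1456 ops/s), Apex→Machine M5 (1554 ops/s), Delta→Machine M3 (2394 ops/s) — total 2375+1456+1554+2394 = 7779 ops/s.
Max-entry greedy (repeatedly take the single best remaining cell) gives 7292 ops/s, worse by 487.
Next-best assignment: Ridgeline→Machine M7, Brightly→Machine M2, Apex→Machine M3, Delta→Machine M5 = 7401 ops/s.
Checked against all permutations: 7779 ops/s is optimal.

Maximum total: 7779 ops/s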